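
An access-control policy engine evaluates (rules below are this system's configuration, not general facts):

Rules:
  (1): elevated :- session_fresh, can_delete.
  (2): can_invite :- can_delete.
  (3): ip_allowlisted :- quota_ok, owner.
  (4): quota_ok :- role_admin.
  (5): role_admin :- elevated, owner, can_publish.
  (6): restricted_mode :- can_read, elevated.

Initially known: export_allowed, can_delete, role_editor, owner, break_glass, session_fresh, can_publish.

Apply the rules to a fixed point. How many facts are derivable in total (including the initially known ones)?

[1] (1) [elevated :- session_fresh, can_delete.]; (2) [can_invite :- can_delete.]. ⇒ new: elevated, can_invite.
[2] (5) [role_admin :- elevated, owner, can_publish.]. ⇒ new: role_admin.
[3] (4) [quota_ok :- role_admin.]. ⇒ new: quota_ok.
[4] (3) [ip_allowlisted :- quota_ok, owner.]. ⇒ new: ip_allowlisted.
Closure: {break_glass, can_delete, can_invite, can_publish, elevated, export_allowed, ip_allowlisted, owner, quota_ok, role_admin, role_editor, session_fresh} — 12 facts.

12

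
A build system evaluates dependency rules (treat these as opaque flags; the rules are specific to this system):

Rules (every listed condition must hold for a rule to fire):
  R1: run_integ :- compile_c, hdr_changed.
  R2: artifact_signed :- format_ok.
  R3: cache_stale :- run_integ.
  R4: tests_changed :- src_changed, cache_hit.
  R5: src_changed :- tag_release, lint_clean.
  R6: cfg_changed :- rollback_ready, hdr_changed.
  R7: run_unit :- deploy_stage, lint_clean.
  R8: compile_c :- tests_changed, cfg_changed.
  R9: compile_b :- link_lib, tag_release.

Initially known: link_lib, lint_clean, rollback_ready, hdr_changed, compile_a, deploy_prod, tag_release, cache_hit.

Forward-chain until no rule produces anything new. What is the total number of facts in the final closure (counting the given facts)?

Round 1 fires R5, R6, R9, giving src_changed, cfg_changed, compile_b.
Round 2 fires R4, giving tests_changed.
Round 3 fires R8, giving compile_c.
Round 4 fires R1, giving run_integ.
Round 5 fires R3, giving cache_stale.
Closure: {cache_hit, cache_stale, cfg_changed, compile_a, compile_b, compile_c, deploy_prod, hdr_changed, link_lib, lint_clean, rollback_ready, run_integ, src_changed, tag_release, tests_changed} — 15 facts.

15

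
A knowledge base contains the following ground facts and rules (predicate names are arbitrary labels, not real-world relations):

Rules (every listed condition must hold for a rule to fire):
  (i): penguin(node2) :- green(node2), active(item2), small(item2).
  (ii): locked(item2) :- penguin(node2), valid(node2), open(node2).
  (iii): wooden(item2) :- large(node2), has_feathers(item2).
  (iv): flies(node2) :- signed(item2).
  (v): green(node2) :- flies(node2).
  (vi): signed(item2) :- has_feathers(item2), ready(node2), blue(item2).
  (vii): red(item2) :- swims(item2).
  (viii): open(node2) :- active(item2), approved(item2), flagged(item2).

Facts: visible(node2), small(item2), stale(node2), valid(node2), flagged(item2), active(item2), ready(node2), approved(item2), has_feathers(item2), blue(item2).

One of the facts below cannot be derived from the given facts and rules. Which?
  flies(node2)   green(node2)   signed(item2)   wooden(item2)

wooden(item2)

Round 1: (vi) [signed(item2) :- has_feathers(item2), ready(node2), blue(item2).]; (viii) [open(node2) :- active(item2), approved(item2), flagged(item2).]. Adds signed(item2), open(node2).
Round 2: (iv) [flies(node2) :- signed(item2).]. Adds flies(node2).
Round 3: (v) [green(node2) :- flies(node2).]. Adds green(node2).
Round 4: (i) [penguin(node2) :- green(node2), active(item2), small(item2).]. Adds penguin(node2).
Round 5: (ii) [locked(item2) :- penguin(node2), valid(node2), open(node2).]. Adds locked(item2).
Derived: signed(item2) (round 1), green(node2) (round 3), flies(node2) (round 2). wooden(item2) never appears in any round.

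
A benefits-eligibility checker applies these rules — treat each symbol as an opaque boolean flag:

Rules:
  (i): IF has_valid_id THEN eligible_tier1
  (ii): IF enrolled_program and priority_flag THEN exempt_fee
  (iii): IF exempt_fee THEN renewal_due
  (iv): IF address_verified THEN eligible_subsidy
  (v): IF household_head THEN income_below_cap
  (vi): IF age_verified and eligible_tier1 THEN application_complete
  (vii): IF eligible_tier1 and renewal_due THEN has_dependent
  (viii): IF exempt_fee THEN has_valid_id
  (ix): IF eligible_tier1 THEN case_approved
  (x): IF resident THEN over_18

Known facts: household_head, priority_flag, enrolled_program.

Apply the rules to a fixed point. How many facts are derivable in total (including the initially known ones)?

Round 1 fires (ii), (v), giving exempt_fee, income_below_cap.
Round 2 fires (iii), (viii), giving renewal_due, has_valid_id.
Round 3 fires (i), giving eligible_tier1.
Round 4 fires (vii), (ix), giving has_dependent, case_approved.
Closure: {case_approved, eligible_tier1, enrolled_program, exempt_fee, has_dependent, has_valid_id, household_head, income_below_cap, priority_flag, renewal_due} — 10 facts.

10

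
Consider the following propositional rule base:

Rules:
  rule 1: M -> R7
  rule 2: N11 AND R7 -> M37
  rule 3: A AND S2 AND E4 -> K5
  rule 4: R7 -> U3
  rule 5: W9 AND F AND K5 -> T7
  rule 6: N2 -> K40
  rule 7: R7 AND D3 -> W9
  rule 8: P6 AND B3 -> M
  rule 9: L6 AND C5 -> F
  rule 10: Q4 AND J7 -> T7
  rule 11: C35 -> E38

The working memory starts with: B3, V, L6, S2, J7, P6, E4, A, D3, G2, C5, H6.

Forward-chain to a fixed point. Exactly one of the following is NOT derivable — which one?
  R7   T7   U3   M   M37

Round 1 — rule 3, rule 8, rule 9, derive K5, M, F.
Round 2 — rule 1, derive R7.
Round 3 — rule 4, rule 7, derive U3, W9.
Round 4 — rule 5, derive T7.
Derived: R7 (round 2), M (round 1), T7 (round 4), U3 (round 3). M37 never appears in any round.

M37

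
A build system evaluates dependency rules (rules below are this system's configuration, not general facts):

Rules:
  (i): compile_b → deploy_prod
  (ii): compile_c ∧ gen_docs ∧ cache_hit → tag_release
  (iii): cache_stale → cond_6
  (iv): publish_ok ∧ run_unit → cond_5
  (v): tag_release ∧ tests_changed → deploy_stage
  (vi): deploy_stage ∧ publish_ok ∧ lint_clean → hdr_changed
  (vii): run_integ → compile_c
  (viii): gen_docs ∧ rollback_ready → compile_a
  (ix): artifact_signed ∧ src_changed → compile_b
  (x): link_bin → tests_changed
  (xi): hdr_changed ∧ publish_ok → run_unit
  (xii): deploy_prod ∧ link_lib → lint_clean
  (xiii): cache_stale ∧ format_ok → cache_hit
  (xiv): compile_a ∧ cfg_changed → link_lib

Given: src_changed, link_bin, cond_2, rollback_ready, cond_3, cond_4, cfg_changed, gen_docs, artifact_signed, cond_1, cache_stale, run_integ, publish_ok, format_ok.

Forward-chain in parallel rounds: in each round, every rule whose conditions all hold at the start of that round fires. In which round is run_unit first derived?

Round 1 fires (iii), (vii), (viii), (ix), (x), (xiii), giving cond_6, compile_c, compile_a, compile_b, tests_changed, cache_hit.
Round 2 fires (i), (ii), (xiv), giving deploy_prod, tag_release, link_lib.
Round 3 fires (v), (xii), giving deploy_stage, lint_clean.
Round 4 fires (vi), giving hdr_changed.
Round 5 fires (xi), giving run_unit.
run_unit first appears in round 5.

5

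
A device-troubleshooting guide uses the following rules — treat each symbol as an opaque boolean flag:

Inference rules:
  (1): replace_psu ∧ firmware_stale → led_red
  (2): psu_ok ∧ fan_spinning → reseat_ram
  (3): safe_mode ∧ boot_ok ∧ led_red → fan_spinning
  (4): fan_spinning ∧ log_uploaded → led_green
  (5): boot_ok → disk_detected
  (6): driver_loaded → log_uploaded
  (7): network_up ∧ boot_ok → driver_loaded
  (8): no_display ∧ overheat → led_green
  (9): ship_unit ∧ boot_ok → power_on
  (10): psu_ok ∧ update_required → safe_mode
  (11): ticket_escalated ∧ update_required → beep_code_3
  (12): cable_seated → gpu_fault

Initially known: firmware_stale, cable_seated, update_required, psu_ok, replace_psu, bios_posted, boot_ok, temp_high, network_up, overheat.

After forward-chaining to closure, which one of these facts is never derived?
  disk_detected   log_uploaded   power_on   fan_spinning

Round 1 — (1), (5), (7), (10), (12), derive led_red, disk_detected, driver_loaded, safe_mode, gpu_fault.
Round 2 — (3), (6), derive fan_spinning, log_uploaded.
Round 3 — (2), (4), derive reseat_ram, led_green.
Derived: fan_spinning (round 2), disk_detected (round 1), log_uploaded (round 2). power_on never appears in any round.

power_on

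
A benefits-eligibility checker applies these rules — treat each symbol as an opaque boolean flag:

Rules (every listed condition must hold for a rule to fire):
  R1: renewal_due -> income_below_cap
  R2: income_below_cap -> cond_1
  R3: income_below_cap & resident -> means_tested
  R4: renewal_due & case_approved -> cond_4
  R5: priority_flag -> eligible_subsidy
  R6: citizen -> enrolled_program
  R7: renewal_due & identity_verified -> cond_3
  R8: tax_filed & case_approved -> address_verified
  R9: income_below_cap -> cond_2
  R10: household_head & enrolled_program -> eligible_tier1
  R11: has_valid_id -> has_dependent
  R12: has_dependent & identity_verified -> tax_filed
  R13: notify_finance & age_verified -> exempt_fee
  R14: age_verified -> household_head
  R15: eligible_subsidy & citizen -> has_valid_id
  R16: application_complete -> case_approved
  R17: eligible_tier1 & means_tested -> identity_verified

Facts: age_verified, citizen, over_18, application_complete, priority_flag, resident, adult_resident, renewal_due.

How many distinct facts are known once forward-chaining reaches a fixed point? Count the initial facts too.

Round 1: R1 [renewal_due -> income_below_cap]; R5 [priority_flag -> eligible_subsidy]; R6 [citizen -> enrolled_program]; R14 [age_verified -> household_head]; R16 [application_complete -> case_approved]. New: income_below_cap, eligible_subsidy, enrolled_program, household_head, case_approved.
Round 2: R2 [income_below_cap -> cond_1]; R3 [income_below_cap & resident -> means_tested]; R4 [renewal_due & case_approved -> cond_4]; R9 [income_below_cap -> cond_2]; R10 [household_head & enrolled_program -> eligible_tier1]; R15 [eligible_subsidy & citizen -> has_valid_id]. New: cond_1, means_tested, cond_4, cond_2, eligible_tier1, has_valid_id.
Round 3: R11 [has_valid_id -> has_dependent]; R17 [eligible_tier1 & means_tested -> identity_verified]. New: has_dependent, identity_verified.
Round 4: R7 [renewal_due & identity_verified -> cond_3]; R12 [has_dependent & identity_verified -> tax_filed]. New: cond_3, tax_filed.
Round 5: R8 [tax_filed & case_approved -> address_verified]. New: address_verified.
Closure: {address_verified, adult_resident, age_verified, application_complete, case_approved, citizen, cond_1, cond_2, cond_3, cond_4, eligible_subsidy, eligible_tier1, enrolled_program, has_dependent, has_valid_id, household_head, identity_verified, income_below_cap, means_tested, over_18, priority_flag, renewal_due, resident, tax_filed} — 24 facts.

24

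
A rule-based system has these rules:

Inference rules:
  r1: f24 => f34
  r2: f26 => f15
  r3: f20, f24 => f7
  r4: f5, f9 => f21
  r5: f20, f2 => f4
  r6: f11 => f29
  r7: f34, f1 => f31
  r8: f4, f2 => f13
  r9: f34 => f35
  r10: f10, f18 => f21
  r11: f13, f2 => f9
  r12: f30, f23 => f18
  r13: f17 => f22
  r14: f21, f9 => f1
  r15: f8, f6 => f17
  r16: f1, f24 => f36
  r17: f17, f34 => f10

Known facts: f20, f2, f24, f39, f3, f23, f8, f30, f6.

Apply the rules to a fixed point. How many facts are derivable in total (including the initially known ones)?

23

Round 1 — r1, r3, r5, r12, r15, derive f34, f7, f4, f18, f17.
Round 2 — r8, r9, r13, r17, derive f13, f35, f22, f10.
Round 3 — r10, r11, derive f21, f9.
Round 4 — r14, derive f1.
Round 5 — r7, r16, derive f31, f36.
Closure: {f1, f10, f13, f17, f18, f2, f20, f21, f22, f23, f24, f3, f30, f31, f34, f35, f36, f39, f4, f6, f7, f8, f9} — 23 facts.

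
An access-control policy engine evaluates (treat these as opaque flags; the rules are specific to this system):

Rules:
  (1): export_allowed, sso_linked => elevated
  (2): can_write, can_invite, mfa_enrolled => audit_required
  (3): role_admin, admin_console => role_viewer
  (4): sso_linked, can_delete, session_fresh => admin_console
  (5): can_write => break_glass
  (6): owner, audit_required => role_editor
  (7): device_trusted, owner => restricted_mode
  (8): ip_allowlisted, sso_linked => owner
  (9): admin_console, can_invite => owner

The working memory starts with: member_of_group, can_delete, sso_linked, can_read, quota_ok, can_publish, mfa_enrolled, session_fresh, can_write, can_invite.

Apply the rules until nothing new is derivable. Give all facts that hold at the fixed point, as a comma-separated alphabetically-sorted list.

Round 1: (2) [can_write, can_invite, mfa_enrolled => audit_required]; (4) [sso_linked, can_delete, session_fresh => admin_console]; (5) [can_write => break_glass]. New: audit_required, admin_console, break_glass.
Round 2: (9) [admin_console, can_invite => owner]. New: owner.
Round 3: (6) [owner, audit_required => role_editor]. New: role_editor.

admin_console, audit_required, break_glass, can_delete, can_invite, can_publish, can_read, can_write, member_of_group, mfa_enrolled, owner, quota_ok, role_editor, session_fresh, sso_linked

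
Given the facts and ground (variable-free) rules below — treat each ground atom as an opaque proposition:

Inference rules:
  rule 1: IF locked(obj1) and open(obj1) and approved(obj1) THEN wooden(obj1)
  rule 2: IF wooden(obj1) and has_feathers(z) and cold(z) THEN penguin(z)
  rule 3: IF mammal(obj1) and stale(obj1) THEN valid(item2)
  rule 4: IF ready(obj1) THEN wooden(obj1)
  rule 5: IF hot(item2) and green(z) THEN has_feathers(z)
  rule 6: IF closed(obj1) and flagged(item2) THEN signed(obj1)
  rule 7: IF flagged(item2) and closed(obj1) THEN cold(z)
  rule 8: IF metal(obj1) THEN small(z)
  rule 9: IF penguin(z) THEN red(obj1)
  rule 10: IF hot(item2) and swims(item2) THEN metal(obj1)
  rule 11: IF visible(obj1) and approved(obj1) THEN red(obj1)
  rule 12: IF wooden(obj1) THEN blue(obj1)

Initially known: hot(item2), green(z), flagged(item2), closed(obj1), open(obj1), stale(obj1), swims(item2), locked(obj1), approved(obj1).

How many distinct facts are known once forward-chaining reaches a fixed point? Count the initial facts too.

18

Round 1 — rule 1, rule 5, rule 6, rule 7, rule 10, derive wooden(obj1), has_feathers(z), signed(obj1), cold(z), metal(obj1).
Round 2 — rule 2, rule 8, rule 12, derive penguin(z), small(z), blue(obj1).
Round 3 — rule 9, derive red(obj1).
Closure: {approved(obj1), blue(obj1), closed(obj1), cold(z), flagged(item2), green(z), has_feathers(z), hot(item2), locked(obj1), metal(obj1), open(obj1), penguin(z), red(obj1), signed(obj1), small(z), stale(obj1), swims(item2), wooden(obj1)} — 18 facts.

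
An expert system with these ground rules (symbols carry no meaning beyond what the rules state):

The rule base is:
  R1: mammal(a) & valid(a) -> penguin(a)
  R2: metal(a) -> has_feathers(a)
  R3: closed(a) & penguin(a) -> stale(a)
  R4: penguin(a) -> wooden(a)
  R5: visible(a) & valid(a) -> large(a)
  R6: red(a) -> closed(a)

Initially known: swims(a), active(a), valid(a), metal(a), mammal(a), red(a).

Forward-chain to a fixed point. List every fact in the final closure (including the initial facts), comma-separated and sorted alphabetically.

Round 1: R1 [mammal(a) & valid(a) -> penguin(a)]; R2 [metal(a) -> has_feathers(a)]; R6 [red(a) -> closed(a)]. Adds penguin(a), has_feathers(a), closed(a).
Round 2: R3 [closed(a) & penguin(a) -> stale(a)]; R4 [penguin(a) -> wooden(a)]. Adds stale(a), wooden(a).

active(a), closed(a), has_feathers(a), mammal(a), metal(a), penguin(a), red(a), stale(a), swims(a), valid(a), wooden(a)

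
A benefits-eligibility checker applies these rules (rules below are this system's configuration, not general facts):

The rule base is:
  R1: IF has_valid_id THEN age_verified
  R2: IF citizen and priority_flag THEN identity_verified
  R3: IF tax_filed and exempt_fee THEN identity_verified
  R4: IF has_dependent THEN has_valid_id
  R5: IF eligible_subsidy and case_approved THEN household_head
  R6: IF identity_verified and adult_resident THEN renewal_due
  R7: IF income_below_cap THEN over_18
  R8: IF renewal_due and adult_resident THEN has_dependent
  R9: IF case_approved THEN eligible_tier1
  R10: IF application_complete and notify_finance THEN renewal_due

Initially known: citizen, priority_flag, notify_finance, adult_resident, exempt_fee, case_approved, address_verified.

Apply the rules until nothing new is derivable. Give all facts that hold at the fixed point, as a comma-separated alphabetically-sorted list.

address_verified, adult_resident, age_verified, case_approved, citizen, eligible_tier1, exempt_fee, has_dependent, has_valid_id, identity_verified, notify_finance, priority_flag, renewal_due

Round 1 fires R2, R9, giving identity_verified, eligible_tier1.
Round 2 fires R6, giving renewal_due.
Round 3 fires R8, giving has_dependent.
Round 4 fires R4, giving has_valid_id.
Round 5 fires R1, giving age_verified.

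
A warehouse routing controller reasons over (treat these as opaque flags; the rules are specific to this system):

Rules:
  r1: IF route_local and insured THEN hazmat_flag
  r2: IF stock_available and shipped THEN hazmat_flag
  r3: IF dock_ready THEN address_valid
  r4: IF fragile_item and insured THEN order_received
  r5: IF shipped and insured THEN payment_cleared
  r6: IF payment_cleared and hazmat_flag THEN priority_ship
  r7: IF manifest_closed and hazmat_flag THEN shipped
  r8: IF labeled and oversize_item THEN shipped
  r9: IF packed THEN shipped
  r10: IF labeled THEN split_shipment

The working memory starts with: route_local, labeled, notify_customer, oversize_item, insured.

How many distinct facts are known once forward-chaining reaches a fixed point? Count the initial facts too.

10

[1] r1 [IF route_local and insured THEN hazmat_flag]; r8 [IF labeled and oversize_item THEN shipped]; r10 [IF labeled THEN split_shipment]. ⇒ new: hazmat_flag, shipped, split_shipment.
[2] r5 [IF shipped and insured THEN payment_cleared]. ⇒ new: payment_cleared.
[3] r6 [IF payment_cleared and hazmat_flag THEN priority_ship]. ⇒ new: priority_ship.
Closure: {hazmat_flag, insured, labeled, notify_customer, oversize_item, payment_cleared, priority_ship, route_local, shipped, split_shipment} — 10 facts.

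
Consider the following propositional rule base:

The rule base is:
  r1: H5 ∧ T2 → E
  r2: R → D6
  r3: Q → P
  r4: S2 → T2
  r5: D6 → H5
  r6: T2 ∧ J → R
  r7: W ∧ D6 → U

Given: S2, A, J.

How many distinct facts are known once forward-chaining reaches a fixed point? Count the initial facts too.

8

Round 1 — r4, derive T2.
Round 2 — r6, derive R.
Round 3 — r2, derive D6.
Round 4 — r5, derive H5.
Round 5 — r1, derive E.
Closure: {A, D6, E, H5, J, R, S2, T2} — 8 facts.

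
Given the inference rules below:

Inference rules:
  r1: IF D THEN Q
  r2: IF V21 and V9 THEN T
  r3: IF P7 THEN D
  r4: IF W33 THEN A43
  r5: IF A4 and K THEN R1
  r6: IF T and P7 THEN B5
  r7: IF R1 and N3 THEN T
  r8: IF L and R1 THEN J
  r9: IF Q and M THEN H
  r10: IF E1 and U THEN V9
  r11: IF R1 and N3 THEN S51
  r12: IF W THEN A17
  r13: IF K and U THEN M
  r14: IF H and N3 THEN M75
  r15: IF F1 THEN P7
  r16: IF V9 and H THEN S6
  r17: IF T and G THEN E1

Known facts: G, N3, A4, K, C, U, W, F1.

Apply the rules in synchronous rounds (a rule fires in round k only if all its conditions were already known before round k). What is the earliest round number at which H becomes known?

[1] r5 [IF A4 and K THEN R1]; r12 [IF W THEN A17]; r13 [IF K and U THEN M]; r15 [IF F1 THEN P7]. ⇒ new: R1, A17, M, P7.
[2] r3 [IF P7 THEN D]; r7 [IF R1 and N3 THEN T]; r11 [IF R1 and N3 THEN S51]. ⇒ new: D, T, S51.
[3] r1 [IF D THEN Q]; r6 [IF T and P7 THEN B5]; r17 [IF T and G THEN E1]. ⇒ new: Q, B5, E1.
[4] r9 [IF Q and M THEN H]; r10 [IF E1 and U THEN V9]. ⇒ new: H, V9.
H first appears in round 4.

4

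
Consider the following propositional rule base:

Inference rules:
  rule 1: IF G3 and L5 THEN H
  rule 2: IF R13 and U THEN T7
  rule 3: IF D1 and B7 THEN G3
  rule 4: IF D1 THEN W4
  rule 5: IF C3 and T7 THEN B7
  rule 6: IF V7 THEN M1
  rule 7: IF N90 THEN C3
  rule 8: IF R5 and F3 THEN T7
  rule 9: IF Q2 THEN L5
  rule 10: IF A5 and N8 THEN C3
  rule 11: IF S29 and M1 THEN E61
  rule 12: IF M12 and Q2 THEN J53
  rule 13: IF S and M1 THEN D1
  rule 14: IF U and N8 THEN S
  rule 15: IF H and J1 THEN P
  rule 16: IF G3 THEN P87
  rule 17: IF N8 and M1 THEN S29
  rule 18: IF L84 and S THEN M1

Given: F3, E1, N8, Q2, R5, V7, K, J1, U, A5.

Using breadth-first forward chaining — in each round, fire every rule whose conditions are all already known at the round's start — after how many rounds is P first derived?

5

Round 1: rule 6 [IF V7 THEN M1]; rule 8 [IF R5 and F3 THEN T7]; rule 9 [IF Q2 THEN L5]; rule 10 [IF A5 and N8 THEN C3]; rule 14 [IF U and N8 THEN S]. Adds M1, T7, L5, C3, S.
Round 2: rule 5 [IF C3 and T7 THEN B7]; rule 13 [IF S and M1 THEN D1]; rule 17 [IF N8 and M1 THEN S29]. Adds B7, D1, S29.
Round 3: rule 3 [IF D1 and B7 THEN G3]; rule 4 [IF D1 THEN W4]; rule 11 [IF S29 and M1 THEN E61]. Adds G3, W4, E61.
Round 4: rule 1 [IF G3 and L5 THEN H]; rule 16 [IF G3 THEN P87]. Adds H, P87.
Round 5: rule 15 [IF H and J1 THEN P]. Adds P.
P first appears in round 5.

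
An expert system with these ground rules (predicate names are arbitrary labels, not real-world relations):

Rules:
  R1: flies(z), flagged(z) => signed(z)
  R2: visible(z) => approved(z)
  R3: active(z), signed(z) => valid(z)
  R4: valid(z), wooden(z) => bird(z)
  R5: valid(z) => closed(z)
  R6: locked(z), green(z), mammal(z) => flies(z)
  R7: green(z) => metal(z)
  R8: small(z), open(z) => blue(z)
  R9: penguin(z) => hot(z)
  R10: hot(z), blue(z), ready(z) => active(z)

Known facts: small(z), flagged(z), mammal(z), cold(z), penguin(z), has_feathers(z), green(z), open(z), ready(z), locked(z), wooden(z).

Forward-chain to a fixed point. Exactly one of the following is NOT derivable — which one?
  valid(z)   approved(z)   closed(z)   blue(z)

[1] R6 [locked(z), green(z), mammal(z) => flies(z)]; R7 [green(z) => metal(z)]; R8 [small(z), open(z) => blue(z)]; R9 [penguin(z) => hot(z)]. ⇒ new: flies(z), metal(z), blue(z), hot(z).
[2] R1 [flies(z), flagged(z) => signed(z)]; R10 [hot(z), blue(z), ready(z) => active(z)]. ⇒ new: signed(z), active(z).
[3] R3 [active(z), signed(z) => valid(z)]. ⇒ new: valid(z).
[4] R4 [valid(z), wooden(z) => bird(z)]; R5 [valid(z) => closed(z)]. ⇒ new: bird(z), closed(z).
Derived: valid(z) (round 3), closed(z) (round 4), blue(z) (round 1). approved(z) never appears in any round.

approved(z)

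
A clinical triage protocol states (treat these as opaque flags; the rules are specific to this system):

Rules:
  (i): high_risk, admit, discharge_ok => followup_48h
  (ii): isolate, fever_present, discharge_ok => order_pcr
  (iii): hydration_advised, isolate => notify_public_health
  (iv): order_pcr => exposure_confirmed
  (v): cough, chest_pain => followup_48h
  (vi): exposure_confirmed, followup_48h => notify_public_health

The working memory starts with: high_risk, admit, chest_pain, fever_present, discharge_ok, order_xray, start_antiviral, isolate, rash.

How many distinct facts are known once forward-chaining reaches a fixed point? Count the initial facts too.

Round 1: (i) [high_risk, admit, discharge_ok => followup_48h]; (ii) [isolate, fever_present, discharge_ok => order_pcr]. Adds followup_48h, order_pcr.
Round 2: (iv) [order_pcr => exposure_confirmed]. Adds exposure_confirmed.
Round 3: (vi) [exposure_confirmed, followup_48h => notify_public_health]. Adds notify_public_health.
Closure: {admit, chest_pain, discharge_ok, exposure_confirmed, fever_present, followup_48h, high_risk, isolate, notify_public_health, order_pcr, order_xray, rash, start_antiviral} — 13 facts.

13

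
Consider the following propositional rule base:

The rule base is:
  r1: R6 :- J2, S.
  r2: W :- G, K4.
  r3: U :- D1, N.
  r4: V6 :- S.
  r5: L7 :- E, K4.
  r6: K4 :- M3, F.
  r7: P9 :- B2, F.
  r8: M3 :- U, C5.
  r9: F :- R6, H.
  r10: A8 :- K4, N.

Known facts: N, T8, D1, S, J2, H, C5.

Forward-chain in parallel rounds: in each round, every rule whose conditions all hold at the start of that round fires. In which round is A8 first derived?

4

Round 1 fires r1, r3, r4, giving R6, U, V6.
Round 2 fires r8, r9, giving M3, F.
Round 3 fires r6, giving K4.
Round 4 fires r10, giving A8.
A8 first appears in round 4.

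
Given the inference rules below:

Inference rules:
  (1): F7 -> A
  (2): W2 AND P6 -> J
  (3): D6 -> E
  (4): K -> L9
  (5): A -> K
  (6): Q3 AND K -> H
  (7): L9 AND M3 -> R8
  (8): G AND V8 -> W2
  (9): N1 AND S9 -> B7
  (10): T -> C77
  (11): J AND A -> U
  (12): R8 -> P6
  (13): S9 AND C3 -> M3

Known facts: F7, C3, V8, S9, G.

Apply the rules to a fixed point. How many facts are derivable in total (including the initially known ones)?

Round 1 — (1), (8), (13), derive A, W2, M3.
Round 2 — (5), derive K.
Round 3 — (4), derive L9.
Round 4 — (7), derive R8.
Round 5 — (12), derive P6.
Round 6 — (2), derive J.
Round 7 — (11), derive U.
Closure: {A, C3, F7, G, J, K, L9, M3, P6, R8, S9, U, V8, W2} — 14 facts.

14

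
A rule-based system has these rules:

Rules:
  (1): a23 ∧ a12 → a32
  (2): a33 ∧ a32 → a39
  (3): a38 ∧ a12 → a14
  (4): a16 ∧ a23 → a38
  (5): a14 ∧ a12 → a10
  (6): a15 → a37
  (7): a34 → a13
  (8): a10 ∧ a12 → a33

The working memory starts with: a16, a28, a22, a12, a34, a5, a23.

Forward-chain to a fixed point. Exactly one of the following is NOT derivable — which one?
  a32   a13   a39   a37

Round 1: (1) [a23 ∧ a12 → a32]; (4) [a16 ∧ a23 → a38]; (7) [a34 → a13]. New: a32, a38, a13.
Round 2: (3) [a38 ∧ a12 → a14]. New: a14.
Round 3: (5) [a14 ∧ a12 → a10]. New: a10.
Round 4: (8) [a10 ∧ a12 → a33]. New: a33.
Round 5: (2) [a33 ∧ a32 → a39]. New: a39.
Derived: a39 (round 5), a13 (round 1), a32 (round 1). a37 never appears in any round.

a37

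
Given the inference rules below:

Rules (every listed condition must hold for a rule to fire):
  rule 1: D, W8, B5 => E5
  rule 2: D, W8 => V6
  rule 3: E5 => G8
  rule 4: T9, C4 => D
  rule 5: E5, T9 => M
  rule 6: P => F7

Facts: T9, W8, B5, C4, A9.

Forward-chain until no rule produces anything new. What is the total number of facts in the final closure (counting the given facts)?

10

Round 1 fires rule 4, giving D.
Round 2 fires rule 1, rule 2, giving E5, V6.
Round 3 fires rule 3, rule 5, giving G8, M.
Closure: {A9, B5, C4, D, E5, G8, M, T9, V6, W8} — 10 facts.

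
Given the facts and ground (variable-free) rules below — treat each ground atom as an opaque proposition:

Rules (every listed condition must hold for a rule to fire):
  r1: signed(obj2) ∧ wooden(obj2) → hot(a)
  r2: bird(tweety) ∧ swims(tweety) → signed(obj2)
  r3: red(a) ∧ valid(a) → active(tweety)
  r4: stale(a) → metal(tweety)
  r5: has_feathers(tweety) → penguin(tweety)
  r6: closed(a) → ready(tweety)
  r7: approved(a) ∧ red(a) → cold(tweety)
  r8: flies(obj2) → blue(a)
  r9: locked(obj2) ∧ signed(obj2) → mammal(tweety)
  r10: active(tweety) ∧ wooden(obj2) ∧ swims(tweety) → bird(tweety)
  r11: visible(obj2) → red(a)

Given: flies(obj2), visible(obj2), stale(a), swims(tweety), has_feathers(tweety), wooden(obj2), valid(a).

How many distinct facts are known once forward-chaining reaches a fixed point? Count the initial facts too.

[1] r4 [stale(a) → metal(tweety)]; r5 [has_feathers(tweety) → penguin(tweety)]; r8 [flies(obj2) → blue(a)]; r11 [visible(obj2) → red(a)]. ⇒ new: metal(tweety), penguin(tweety), blue(a), red(a).
[2] r3 [red(a) ∧ valid(a) → active(tweety)]. ⇒ new: active(tweety).
[3] r10 [active(tweety) ∧ wooden(obj2) ∧ swims(tweety) → bird(tweety)]. ⇒ new: bird(tweety).
[4] r2 [bird(tweety) ∧ swims(tweety) → signed(obj2)]. ⇒ new: signed(obj2).
[5] r1 [signed(obj2) ∧ wooden(obj2) → hot(a)]. ⇒ new: hot(a).
Closure: {active(tweety), bird(tweety), blue(a), flies(obj2), has_feathers(tweety), hot(a), metal(tweety), penguin(tweety), red(a), signed(obj2), stale(a), swims(tweety), valid(a), visible(obj2), wooden(obj2)} — 15 facts.

15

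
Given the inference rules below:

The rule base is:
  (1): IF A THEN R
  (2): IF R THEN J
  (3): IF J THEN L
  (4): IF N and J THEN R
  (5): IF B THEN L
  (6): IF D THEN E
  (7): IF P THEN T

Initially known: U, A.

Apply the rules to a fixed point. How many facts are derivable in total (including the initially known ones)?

[1] (1) [IF A THEN R]. ⇒ new: R.
[2] (2) [IF R THEN J]. ⇒ new: J.
[3] (3) [IF J THEN L]. ⇒ new: L.
Closure: {A, J, L, R, U} — 5 facts.

5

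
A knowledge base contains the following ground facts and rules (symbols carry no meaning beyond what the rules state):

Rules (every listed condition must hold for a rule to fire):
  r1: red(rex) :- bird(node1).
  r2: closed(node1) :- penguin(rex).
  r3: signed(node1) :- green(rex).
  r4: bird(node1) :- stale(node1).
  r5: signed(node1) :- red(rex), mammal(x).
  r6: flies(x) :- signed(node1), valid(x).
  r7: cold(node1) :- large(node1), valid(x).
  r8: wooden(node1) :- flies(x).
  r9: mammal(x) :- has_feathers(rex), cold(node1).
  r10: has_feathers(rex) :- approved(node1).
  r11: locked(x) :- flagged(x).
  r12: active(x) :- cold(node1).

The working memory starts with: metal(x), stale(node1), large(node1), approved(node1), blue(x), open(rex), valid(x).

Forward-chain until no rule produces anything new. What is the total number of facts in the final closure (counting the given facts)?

16

Round 1 fires r4, r7, r10, giving bird(node1), cold(node1), has_feathers(rex).
Round 2 fires r1, r9, r12, giving red(rex), mammal(x), active(x).
Round 3 fires r5, giving signed(node1).
Round 4 fires r6, giving flies(x).
Round 5 fires r8, giving wooden(node1).
Closure: {active(x), approved(node1), bird(node1), blue(x), cold(node1), flies(x), has_feathers(rex), large(node1), mammal(x), metal(x), open(rex), red(rex), signed(node1), stale(node1), valid(x), wooden(node1)} — 16 facts.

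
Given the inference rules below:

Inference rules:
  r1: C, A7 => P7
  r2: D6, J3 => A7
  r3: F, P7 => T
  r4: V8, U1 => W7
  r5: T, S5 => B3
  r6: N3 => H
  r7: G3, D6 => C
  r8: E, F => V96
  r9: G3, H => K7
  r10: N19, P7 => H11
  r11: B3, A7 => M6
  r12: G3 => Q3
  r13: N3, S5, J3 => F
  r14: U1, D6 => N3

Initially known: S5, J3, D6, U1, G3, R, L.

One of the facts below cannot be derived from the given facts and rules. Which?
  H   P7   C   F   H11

H11

Round 1 fires r2, r7, r12, r14, giving A7, C, Q3, N3.
Round 2 fires r1, r6, r13, giving P7, H, F.
Round 3 fires r3, r9, giving T, K7.
Round 4 fires r5, giving B3.
Round 5 fires r11, giving M6.
Derived: F (round 2), C (round 1), H (round 2), P7 (round 2). H11 never appears in any round.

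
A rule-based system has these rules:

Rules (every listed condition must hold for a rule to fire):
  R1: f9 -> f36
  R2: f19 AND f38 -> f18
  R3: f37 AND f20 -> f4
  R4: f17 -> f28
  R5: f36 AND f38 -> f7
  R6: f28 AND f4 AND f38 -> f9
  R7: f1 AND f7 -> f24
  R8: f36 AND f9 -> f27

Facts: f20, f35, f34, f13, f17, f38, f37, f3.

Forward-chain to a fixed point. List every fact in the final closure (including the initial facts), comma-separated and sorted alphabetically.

[1] R3 [f37 AND f20 -> f4]; R4 [f17 -> f28]. ⇒ new: f4, f28.
[2] R6 [f28 AND f4 AND f38 -> f9]. ⇒ new: f9.
[3] R1 [f9 -> f36]. ⇒ new: f36.
[4] R5 [f36 AND f38 -> f7]; R8 [f36 AND f9 -> f27]. ⇒ new: f7, f27.

f13, f17, f20, f27, f28, f3, f34, f35, f36, f37, f38, f4, f7, f9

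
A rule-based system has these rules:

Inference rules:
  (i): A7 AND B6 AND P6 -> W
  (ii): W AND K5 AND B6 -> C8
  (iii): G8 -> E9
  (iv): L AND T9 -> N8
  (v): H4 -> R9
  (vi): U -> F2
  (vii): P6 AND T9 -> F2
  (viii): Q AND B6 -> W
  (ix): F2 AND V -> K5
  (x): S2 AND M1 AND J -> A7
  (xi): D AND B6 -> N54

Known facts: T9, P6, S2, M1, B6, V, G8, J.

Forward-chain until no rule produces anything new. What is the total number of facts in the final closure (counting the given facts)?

14

Round 1: (iii) [G8 -> E9]; (vii) [P6 AND T9 -> F2]; (x) [S2 AND M1 AND J -> A7]. New: E9, F2, A7.
Round 2: (i) [A7 AND B6 AND P6 -> W]; (ix) [F2 AND V -> K5]. New: W, K5.
Round 3: (ii) [W AND K5 AND B6 -> C8]. New: C8.
Closure: {A7, B6, C8, E9, F2, G8, J, K5, M1, P6, S2, T9, V, W} — 14 facts.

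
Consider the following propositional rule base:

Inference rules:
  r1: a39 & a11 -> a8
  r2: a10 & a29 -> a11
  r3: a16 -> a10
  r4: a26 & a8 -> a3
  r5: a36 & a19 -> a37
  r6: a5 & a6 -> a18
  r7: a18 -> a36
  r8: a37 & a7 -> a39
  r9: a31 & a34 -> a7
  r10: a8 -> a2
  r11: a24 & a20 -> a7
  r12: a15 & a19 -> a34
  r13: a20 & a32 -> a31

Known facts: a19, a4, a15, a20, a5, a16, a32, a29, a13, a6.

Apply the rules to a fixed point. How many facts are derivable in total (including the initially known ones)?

[1] r3 [a16 -> a10]; r6 [a5 & a6 -> a18]; r12 [a15 & a19 -> a34]; r13 [a20 & a32 -> a31]. ⇒ new: a10, a18, a34, a31.
[2] r2 [a10 & a29 -> a11]; r7 [a18 -> a36]; r9 [a31 & a34 -> a7]. ⇒ new: a11, a36, a7.
[3] r5 [a36 & a19 -> a37]. ⇒ new: a37.
[4] r8 [a37 & a7 -> a39]. ⇒ new: a39.
[5] r1 [a39 & a11 -> a8]. ⇒ new: a8.
[6] r10 [a8 -> a2]. ⇒ new: a2.
Closure: {a10, a11, a13, a15, a16, a18, a19, a2, a20, a29, a31, a32, a34, a36, a37, a39, a4, a5, a6, a7, a8} — 21 facts.

21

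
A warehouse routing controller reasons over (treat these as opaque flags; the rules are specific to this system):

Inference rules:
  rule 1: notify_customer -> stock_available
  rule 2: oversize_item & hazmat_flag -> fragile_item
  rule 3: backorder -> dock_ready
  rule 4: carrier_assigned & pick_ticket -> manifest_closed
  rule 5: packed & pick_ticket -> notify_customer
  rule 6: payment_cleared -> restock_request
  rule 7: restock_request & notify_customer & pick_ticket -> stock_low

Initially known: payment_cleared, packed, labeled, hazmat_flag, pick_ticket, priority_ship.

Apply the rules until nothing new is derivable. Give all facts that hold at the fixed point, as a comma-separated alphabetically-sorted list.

hazmat_flag, labeled, notify_customer, packed, payment_cleared, pick_ticket, priority_ship, restock_request, stock_available, stock_low

Round 1 — rule 5, rule 6, derive notify_customer, restock_request.
Round 2 — rule 1, rule 7, derive stock_available, stock_low.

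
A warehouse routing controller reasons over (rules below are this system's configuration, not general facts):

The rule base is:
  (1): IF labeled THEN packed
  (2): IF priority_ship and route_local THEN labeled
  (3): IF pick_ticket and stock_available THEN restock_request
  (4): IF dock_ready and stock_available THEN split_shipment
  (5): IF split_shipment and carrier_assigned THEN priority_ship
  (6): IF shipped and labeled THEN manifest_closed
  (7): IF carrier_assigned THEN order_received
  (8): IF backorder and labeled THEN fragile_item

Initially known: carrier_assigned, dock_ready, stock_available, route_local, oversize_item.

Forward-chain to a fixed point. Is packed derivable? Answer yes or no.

Round 1 fires (4), (7), giving split_shipment, order_received.
Round 2 fires (5), giving priority_ship.
Round 3 fires (2), giving labeled.
Round 4 fires (1), giving packed.
packed appears in round 4, so it is derivable.

yes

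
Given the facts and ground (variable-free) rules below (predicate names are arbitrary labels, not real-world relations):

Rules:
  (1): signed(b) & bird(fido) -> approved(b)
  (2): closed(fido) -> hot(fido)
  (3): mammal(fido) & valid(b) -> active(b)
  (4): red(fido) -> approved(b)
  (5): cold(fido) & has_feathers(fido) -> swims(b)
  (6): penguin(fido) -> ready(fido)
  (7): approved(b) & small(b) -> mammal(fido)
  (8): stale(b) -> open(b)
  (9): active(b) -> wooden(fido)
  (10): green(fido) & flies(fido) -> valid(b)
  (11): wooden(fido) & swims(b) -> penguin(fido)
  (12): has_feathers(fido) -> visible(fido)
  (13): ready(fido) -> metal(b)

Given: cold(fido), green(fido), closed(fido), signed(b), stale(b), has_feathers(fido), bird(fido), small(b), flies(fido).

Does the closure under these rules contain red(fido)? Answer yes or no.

Round 1: (1) [signed(b) & bird(fido) -> approved(b)]; (2) [closed(fido) -> hot(fido)]; (5) [cold(fido) & has_feathers(fido) -> swims(b)]; (8) [stale(b) -> open(b)]; (10) [green(fido) & flies(fido) -> valid(b)]; (12) [has_feathers(fido) -> visible(fido)]. Adds approved(b), hot(fido), swims(b), open(b), valid(b), visible(fido).
Round 2: (7) [approved(b) & small(b) -> mammal(fido)]. Adds mammal(fido).
Round 3: (3) [mammal(fido) & valid(b) -> active(b)]. Adds active(b).
Round 4: (9) [active(b) -> wooden(fido)]. Adds wooden(fido).
Round 5: (11) [wooden(fido) & swims(b) -> penguin(fido)]. Adds penguin(fido).
Round 6: (6) [penguin(fido) -> ready(fido)]. Adds ready(fido).
Round 7: (13) [ready(fido) -> metal(b)]. Adds metal(b).
Fixed point reached. No rule has red(fido) as a consequent, and it is not given.

no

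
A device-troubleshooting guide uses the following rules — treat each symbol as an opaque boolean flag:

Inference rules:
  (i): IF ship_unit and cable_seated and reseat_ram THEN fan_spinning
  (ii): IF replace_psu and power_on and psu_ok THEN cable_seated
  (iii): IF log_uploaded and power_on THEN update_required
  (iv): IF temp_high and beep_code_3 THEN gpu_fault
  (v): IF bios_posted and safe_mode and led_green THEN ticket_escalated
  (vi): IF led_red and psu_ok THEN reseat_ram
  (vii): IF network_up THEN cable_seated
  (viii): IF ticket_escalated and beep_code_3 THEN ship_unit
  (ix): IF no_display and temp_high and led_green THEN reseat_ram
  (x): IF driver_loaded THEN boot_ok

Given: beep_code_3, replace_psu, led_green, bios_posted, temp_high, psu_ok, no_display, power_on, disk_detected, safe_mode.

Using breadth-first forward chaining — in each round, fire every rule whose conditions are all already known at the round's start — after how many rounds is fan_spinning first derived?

[1] (ii) [IF replace_psu and power_on and psu_ok THEN cable_seated]; (iv) [IF temp_high and beep_code_3 THEN gpu_fault]; (v) [IF bios_posted and safe_mode and led_green THEN ticket_escalated]; (ix) [IF no_display and temp_high and led_green THEN reseat_ram]. ⇒ new: cable_seated, gpu_fault, ticket_escalated, reseat_ram.
[2] (viii) [IF ticket_escalated and beep_code_3 THEN ship_unit]. ⇒ new: ship_unit.
[3] (i) [IF ship_unit and cable_seated and reseat_ram THEN fan_spinning]. ⇒ new: fan_spinning.
fan_spinning first appears in round 3.

3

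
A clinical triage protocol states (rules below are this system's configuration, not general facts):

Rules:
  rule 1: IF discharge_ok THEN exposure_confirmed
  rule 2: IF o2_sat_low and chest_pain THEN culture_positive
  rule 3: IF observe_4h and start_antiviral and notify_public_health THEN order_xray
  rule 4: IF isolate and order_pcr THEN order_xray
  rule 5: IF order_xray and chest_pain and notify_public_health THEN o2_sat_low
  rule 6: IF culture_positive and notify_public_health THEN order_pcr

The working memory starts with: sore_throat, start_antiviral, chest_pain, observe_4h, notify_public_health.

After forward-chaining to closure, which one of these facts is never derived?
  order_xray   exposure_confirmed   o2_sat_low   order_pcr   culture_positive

[1] rule 3 [IF observe_4h and start_antiviral and notify_public_health THEN order_xray]. ⇒ new: order_xray.
[2] rule 5 [IF order_xray and chest_pain and notify_public_health THEN o2_sat_low]. ⇒ new: o2_sat_low.
[3] rule 2 [IF o2_sat_low and chest_pain THEN culture_positive]. ⇒ new: culture_positive.
[4] rule 6 [IF culture_positive and notify_public_health THEN order_pcr]. ⇒ new: order_pcr.
Derived: o2_sat_low (round 2), order_pcr (round 4), culture_positive (round 3), order_xray (round 1). exposure_confirmed never appears in any round.

exposure_confirmed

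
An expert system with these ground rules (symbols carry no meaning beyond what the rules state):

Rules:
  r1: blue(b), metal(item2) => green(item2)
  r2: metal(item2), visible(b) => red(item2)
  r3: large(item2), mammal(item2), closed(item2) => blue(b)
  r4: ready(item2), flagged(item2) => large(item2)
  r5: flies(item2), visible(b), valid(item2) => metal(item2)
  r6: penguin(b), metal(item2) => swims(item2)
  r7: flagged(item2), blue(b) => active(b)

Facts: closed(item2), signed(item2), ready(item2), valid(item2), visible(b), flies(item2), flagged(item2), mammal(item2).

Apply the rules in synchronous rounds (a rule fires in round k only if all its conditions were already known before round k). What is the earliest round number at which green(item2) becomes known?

3

Round 1: r4 [ready(item2), flagged(item2) => large(item2)]; r5 [flies(item2), visible(b), valid(item2) => metal(item2)]. Adds large(item2), metal(item2).
Round 2: r2 [metal(item2), visible(b) => red(item2)]; r3 [large(item2), mammal(item2), closed(item2) => blue(b)]. Adds red(item2), blue(b).
Round 3: r1 [blue(b), metal(item2) => green(item2)]; r7 [flagged(item2), blue(b) => active(b)]. Adds green(item2), active(b).
green(item2) first appears in round 3.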